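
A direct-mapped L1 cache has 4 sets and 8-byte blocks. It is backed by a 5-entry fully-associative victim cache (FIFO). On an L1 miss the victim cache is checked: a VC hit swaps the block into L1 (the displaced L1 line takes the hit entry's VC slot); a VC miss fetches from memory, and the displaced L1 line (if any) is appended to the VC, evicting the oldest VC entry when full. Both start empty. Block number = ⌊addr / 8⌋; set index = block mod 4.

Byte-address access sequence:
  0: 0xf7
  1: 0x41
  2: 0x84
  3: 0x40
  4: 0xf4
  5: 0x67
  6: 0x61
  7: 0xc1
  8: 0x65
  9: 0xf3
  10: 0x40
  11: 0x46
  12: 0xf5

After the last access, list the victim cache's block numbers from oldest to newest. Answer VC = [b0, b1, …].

0: 0xf7 (blk 30, set 2) → MISS  vc=[]
1: 0x41 (blk 8, set 0) → MISS  vc=[]
2: 0x84 (blk 16, set 0) → MISS  vc=[8]
3: 0x40 (blk 8, set 0) → VC-HIT  vc=[16]
4: 0xf4 (blk 30, set 2) → L1-HIT  vc=[16]
5: 0x67 (blk 12, set 0) → MISS  vc=[16, 8]
6: 0x61 (blk 12, set 0) → L1-HIT  vc=[16, 8]
7: 0xc1 (blk 24, set 0) → MISS  vc=[16, 8, 12]
8: 0x65 (blk 12, set 0) → VC-HIT  vc=[16, 8, 24]
9: 0xf3 (blk 30, set 2) → L1-HIT  vc=[16, 8, 24]
10: 0x40 (blk 8, set 0) → VC-HIT  vc=[16, 12, 24]
11: 0x46 (blk 8, set 0) → L1-HIT  vc=[16, 12, 24]
12: 0xf5 (blk 30, set 2) → L1-HIT  vc=[16, 12, 24]

VC = [16, 12, 24]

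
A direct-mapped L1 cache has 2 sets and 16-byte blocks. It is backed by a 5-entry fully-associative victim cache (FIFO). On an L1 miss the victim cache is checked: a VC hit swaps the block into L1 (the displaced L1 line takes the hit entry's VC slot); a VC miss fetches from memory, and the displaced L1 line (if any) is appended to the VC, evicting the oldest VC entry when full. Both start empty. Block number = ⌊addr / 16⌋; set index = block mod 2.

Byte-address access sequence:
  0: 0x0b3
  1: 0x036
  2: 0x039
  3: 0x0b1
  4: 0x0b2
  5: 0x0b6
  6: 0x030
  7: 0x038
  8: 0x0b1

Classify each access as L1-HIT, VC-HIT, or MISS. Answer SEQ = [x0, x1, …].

SEQ = [MISS, MISS, L1-HIT, VC-HIT, L1-HIT, L1-HIT, VC-HIT, L1-HIT, VC-HIT]

  [0] addr=0xb3 blk=11 s=1: MISS | VC []
  [1] addr=0x36 blk=3 s=1: MISS | VC [11]
  [2] addr=0x39 blk=3 s=1: L1-HIT | VC [11]
  [3] addr=0xb1 blk=11 s=1: VC-HIT | VC [3]
  [4] addr=0xb2 blk=11 s=1: L1-HIT | VC [3]
  [5] addr=0xb6 blk=11 s=1: L1-HIT | VC [3]
  [6] addr=0x30 blk=3 s=1: VC-HIT | VC [11]
  [7] addr=0x38 blk=3 s=1: L1-HIT | VC [11]
  [8] addr=0xb1 blk=11 s=1: VC-HIT | VC [3]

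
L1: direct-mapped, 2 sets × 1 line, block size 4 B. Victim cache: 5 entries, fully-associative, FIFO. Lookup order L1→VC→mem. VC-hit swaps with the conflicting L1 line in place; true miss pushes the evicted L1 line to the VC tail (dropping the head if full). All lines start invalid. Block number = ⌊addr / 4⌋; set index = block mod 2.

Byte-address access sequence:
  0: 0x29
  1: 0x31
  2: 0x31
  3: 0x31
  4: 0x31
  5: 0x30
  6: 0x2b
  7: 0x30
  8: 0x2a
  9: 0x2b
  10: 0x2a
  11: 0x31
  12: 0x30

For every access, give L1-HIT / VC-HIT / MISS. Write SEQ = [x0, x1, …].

SEQ = [MISS, MISS, L1-HIT, L1-HIT, L1-HIT, L1-HIT, VC-HIT, VC-HIT, VC-HIT, L1-HIT, L1-HIT, VC-HIT, L1-HIT]

0: 0x29 (blk 10, set 0) → MISS  vc=[]
1: 0x31 (blk 12, set 0) → MISS  vc=[10]
2: 0x31 (blk 12, set 0) → L1-HIT  vc=[10]
3: 0x31 (blk 12, set 0) → L1-HIT  vc=[10]
4: 0x31 (blk 12, set 0) → L1-HIT  vc=[10]
5: 0x30 (blk 12, set 0) → L1-HIT  vc=[10]
6: 0x2b (blk 10, set 0) → VC-HIT  vc=[12]
7: 0x30 (blk 12, set 0) → VC-HIT  vc=[10]
8: 0x2a (blk 10, set 0) → VC-HIT  vc=[12]
9: 0x2b (blk 10, set 0) → L1-HIT  vc=[12]
10: 0x2a (blk 10, set 0) → L1-HIT  vc=[12]
11: 0x31 (blk 12, set 0) → VC-HIT  vc=[10]
12: 0x30 (blk 12, set 0) → L1-HIT  vc=[10]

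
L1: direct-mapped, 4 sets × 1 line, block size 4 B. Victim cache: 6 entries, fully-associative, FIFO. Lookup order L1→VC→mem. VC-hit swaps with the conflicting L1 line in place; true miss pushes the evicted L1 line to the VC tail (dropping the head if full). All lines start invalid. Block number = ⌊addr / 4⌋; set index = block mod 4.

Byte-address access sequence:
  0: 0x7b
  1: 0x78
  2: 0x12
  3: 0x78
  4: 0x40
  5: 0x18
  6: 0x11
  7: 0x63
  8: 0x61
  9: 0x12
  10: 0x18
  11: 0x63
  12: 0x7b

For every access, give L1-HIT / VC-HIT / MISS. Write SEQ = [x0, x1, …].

SEQ = [MISS, L1-HIT, MISS, L1-HIT, MISS, MISS, VC-HIT, MISS, L1-HIT, VC-HIT, L1-HIT, VC-HIT, VC-HIT]

#0 0x7b→b30/s2 MISS; vc=[]
#1 0x78→b30/s2 L1-HIT; vc=[]
#2 0x12→b4/s0 MISS; vc=[]
#3 0x78→b30/s2 L1-HIT; vc=[]
#4 0x40→b16/s0 MISS; vc=[4]
#5 0x18→b6/s2 MISS; vc=[4,30]
#6 0x11→b4/s0 VC-HIT; vc=[16,30]
#7 0x63→b24/s0 MISS; vc=[16,30,4]
#8 0x61→b24/s0 L1-HIT; vc=[16,30,4]
#9 0x12→b4/s0 VC-HIT; vc=[16,30,24]
#10 0x18→b6/s2 L1-HIT; vc=[16,30,24]
#11 0x63→b24/s0 VC-HIT; vc=[16,30,4]
#12 0x7b→b30/s2 VC-HIT; vc=[16,6,4]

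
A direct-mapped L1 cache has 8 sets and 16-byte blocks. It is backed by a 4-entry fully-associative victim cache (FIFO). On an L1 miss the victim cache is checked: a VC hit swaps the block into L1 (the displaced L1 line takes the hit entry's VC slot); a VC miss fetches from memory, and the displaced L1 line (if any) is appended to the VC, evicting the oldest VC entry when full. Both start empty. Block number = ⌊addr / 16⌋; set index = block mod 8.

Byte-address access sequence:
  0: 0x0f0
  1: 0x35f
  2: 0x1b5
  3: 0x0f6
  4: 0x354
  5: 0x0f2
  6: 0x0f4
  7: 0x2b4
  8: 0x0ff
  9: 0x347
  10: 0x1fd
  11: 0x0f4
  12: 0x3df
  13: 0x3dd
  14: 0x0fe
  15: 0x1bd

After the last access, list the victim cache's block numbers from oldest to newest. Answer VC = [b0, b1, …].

VC = [43, 31, 53]

#0 0xf0→b15/s7 MISS; vc=[]
#1 0x35f→b53/s5 MISS; vc=[]
#2 0x1b5→b27/s3 MISS; vc=[]
#3 0xf6→b15/s7 L1-HIT; vc=[]
#4 0x354→b53/s5 L1-HIT; vc=[]
#5 0xf2→b15/s7 L1-HIT; vc=[]
#6 0xf4→b15/s7 L1-HIT; vc=[]
#7 0x2b4→b43/s3 MISS; vc=[27]
#8 0xff→b15/s7 L1-HIT; vc=[27]
#9 0x347→b52/s4 MISS; vc=[27]
#10 0x1fd→b31/s7 MISS; vc=[27,15]
#11 0xf4→b15/s7 VC-HIT; vc=[27,31]
#12 0x3df→b61/s5 MISS; vc=[27,31,53]
#13 0x3dd→b61/s5 L1-HIT; vc=[27,31,53]
#14 0xfe→b15/s7 L1-HIT; vc=[27,31,53]
#15 0x1bd→b27/s3 VC-HIT; vc=[43,31,53]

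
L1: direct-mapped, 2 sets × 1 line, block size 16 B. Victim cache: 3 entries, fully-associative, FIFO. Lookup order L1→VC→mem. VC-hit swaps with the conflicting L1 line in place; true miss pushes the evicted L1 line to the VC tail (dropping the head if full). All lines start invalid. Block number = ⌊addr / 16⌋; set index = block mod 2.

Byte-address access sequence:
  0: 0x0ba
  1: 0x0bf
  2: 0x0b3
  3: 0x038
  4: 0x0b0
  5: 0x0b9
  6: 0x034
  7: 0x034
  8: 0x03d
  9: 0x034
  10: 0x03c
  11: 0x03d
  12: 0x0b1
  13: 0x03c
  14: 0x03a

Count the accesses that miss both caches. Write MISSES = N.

#0 0xba→b11/s1 MISS; vc=[]
#1 0xbf→b11/s1 L1-HIT; vc=[]
#2 0xb3→b11/s1 L1-HIT; vc=[]
#3 0x38→b3/s1 MISS; vc=[11]
#4 0xb0→b11/s1 VC-HIT; vc=[3]
#5 0xb9→b11/s1 L1-HIT; vc=[3]
#6 0x34→b3/s1 VC-HIT; vc=[11]
#7 0x34→b3/s1 L1-HIT; vc=[11]
#8 0x3d→b3/s1 L1-HIT; vc=[11]
#9 0x34→b3/s1 L1-HIT; vc=[11]
#10 0x3c→b3/s1 L1-HIT; vc=[11]
#11 0x3d→b3/s1 L1-HIT; vc=[11]
#12 0xb1→b11/s1 VC-HIT; vc=[3]
#13 0x3c→b3/s1 VC-HIT; vc=[11]
#14 0x3a→b3/s1 L1-HIT; vc=[11]

MISSES = 2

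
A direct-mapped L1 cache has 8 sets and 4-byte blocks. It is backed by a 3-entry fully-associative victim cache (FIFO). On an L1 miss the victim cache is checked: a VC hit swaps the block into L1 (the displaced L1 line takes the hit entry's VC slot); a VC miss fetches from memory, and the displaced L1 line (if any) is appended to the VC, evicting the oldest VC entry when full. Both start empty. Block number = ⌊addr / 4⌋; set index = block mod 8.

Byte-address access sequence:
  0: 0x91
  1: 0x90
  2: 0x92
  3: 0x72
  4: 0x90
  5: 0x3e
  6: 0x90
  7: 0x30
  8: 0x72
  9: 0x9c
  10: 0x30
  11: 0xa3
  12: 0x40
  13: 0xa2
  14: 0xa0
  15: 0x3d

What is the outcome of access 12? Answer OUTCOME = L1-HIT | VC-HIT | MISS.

OUTCOME = MISS

#0 0x91→b36/s4 MISS; vc=[]
#1 0x90→b36/s4 L1-HIT; vc=[]
#2 0x92→b36/s4 L1-HIT; vc=[]
#3 0x72→b28/s4 MISS; vc=[36]
#4 0x90→b36/s4 VC-HIT; vc=[28]
#5 0x3e→b15/s7 MISS; vc=[28]
#6 0x90→b36/s4 L1-HIT; vc=[28]
#7 0x30→b12/s4 MISS; vc=[28,36]
#8 0x72→b28/s4 VC-HIT; vc=[12,36]
#9 0x9c→b39/s7 MISS; vc=[12,36,15]
#10 0x30→b12/s4 VC-HIT; vc=[28,36,15]
#11 0xa3→b40/s0 MISS; vc=[28,36,15]
#12 0x40→b16/s0 MISS; vc=[36,15,40]
#13 0xa2→b40/s0 VC-HIT; vc=[36,15,16]
#14 0xa0→b40/s0 L1-HIT; vc=[36,15,16]
#15 0x3d→b15/s7 VC-HIT; vc=[36,39,16]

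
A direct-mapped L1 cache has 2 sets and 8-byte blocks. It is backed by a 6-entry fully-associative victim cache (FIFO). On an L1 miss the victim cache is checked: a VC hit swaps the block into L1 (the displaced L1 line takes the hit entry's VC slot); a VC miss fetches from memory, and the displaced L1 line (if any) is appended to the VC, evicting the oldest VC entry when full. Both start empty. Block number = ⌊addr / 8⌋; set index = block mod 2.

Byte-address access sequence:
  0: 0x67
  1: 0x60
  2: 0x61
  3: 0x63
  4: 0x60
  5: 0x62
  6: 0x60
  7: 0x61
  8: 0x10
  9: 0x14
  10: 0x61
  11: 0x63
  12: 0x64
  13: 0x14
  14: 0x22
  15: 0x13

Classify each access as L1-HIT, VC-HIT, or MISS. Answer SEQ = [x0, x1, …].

SEQ = [MISS, L1-HIT, L1-HIT, L1-HIT, L1-HIT, L1-HIT, L1-HIT, L1-HIT, MISS, L1-HIT, VC-HIT, L1-HIT, L1-HIT, VC-HIT, MISS, VC-HIT]

0: 0x67 (blk 12, set 0) → MISS  vc=[]
1: 0x60 (blk 12, set 0) → L1-HIT  vc=[]
2: 0x61 (blk 12, set 0) → L1-HIT  vc=[]
3: 0x63 (blk 12, set 0) → L1-HIT  vc=[]
4: 0x60 (blk 12, set 0) → L1-HIT  vc=[]
5: 0x62 (blk 12, set 0) → L1-HIT  vc=[]
6: 0x60 (blk 12, set 0) → L1-HIT  vc=[]
7: 0x61 (blk 12, set 0) → L1-HIT  vc=[]
8: 0x10 (blk 2, set 0) → MISS  vc=[12]
9: 0x14 (blk 2, set 0) → L1-HIT  vc=[12]
10: 0x61 (blk 12, set 0) → VC-HIT  vc=[2]
11: 0x63 (blk 12, set 0) → L1-HIT  vc=[2]
12: 0x64 (blk 12, set 0) → L1-HIT  vc=[2]
13: 0x14 (blk 2, set 0) → VC-HIT  vc=[12]
14: 0x22 (blk 4, set 0) → MISS  vc=[12, 2]
15: 0x13 (blk 2, set 0) → VC-HIT  vc=[12, 4]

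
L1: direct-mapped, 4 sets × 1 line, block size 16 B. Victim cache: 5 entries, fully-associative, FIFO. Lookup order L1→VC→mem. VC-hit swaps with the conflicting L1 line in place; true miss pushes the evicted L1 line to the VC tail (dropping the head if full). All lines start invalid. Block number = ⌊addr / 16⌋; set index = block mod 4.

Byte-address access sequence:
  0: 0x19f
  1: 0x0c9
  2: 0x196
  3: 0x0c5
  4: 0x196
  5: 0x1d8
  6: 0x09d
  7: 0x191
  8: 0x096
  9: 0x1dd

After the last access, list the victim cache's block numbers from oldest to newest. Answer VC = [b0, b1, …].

0: 0x19f (blk 25, set 1) → MISS  vc=[]
1: 0xc9 (blk 12, set 0) → MISS  vc=[]
2: 0x196 (blk 25, set 1) → L1-HIT  vc=[]
3: 0xc5 (blk 12, set 0) → L1-HIT  vc=[]
4: 0x196 (blk 25, set 1) → L1-HIT  vc=[]
5: 0x1d8 (blk 29, set 1) → MISS  vc=[25]
6: 0x9d (blk 9, set 1) → MISS  vc=[25, 29]
7: 0x191 (blk 25, set 1) → VC-HIT  vc=[9, 29]
8: 0x96 (blk 9, set 1) → VC-HIT  vc=[25, 29]
9: 0x1dd (blk 29, set 1) → VC-HIT  vc=[25, 9]

VC = [25, 9]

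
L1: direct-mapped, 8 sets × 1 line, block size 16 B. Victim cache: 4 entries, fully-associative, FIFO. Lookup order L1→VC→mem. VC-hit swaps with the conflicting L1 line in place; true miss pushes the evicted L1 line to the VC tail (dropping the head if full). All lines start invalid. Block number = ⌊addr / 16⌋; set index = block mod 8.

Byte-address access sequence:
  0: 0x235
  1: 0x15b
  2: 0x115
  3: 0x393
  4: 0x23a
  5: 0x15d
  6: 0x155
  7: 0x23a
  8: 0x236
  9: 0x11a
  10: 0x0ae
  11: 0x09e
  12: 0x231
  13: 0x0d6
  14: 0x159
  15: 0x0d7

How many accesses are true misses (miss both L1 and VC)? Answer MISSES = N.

0: 0x235 (blk 35, set 3) → MISS  vc=[]
1: 0x15b (blk 21, set 5) → MISS  vc=[]
2: 0x115 (blk 17, set 1) → MISS  vc=[]
3: 0x393 (blk 57, set 1) → MISS  vc=[17]
4: 0x23a (blk 35, set 3) → L1-HIT  vc=[17]
5: 0x15d (blk 21, set 5) → L1-HIT  vc=[17]
6: 0x155 (blk 21, set 5) → L1-HIT  vc=[17]
7: 0x23a (blk 35, set 3) → L1-HIT  vc=[17]
8: 0x236 (blk 35, set 3) → L1-HIT  vc=[17]
9: 0x11a (blk 17, set 1) → VC-HIT  vc=[57]
10: 0xae (blk 10, set 2) → MISS  vc=[57]
11: 0x9e (blk 9, set 1) → MISS  vc=[57, 17]
12: 0x231 (blk 35, set 3) → L1-HIT  vc=[57, 17]
13: 0xd6 (blk 13, set 5) → MISS  vc=[57, 17, 21]
14: 0x159 (blk 21, set 5) → VC-HIT  vc=[57, 17, 13]
15: 0xd7 (blk 13, set 5) → VC-HIT  vc=[57, 17, 21]

MISSES = 7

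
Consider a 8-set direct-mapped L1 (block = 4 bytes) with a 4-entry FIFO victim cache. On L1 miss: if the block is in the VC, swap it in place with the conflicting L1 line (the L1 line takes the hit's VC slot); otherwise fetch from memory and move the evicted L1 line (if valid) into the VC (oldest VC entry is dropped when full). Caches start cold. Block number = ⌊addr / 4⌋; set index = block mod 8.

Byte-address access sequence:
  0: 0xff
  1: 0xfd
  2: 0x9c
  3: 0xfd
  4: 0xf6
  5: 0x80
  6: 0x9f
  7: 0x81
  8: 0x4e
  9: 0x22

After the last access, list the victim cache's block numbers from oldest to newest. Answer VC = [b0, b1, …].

  [0] addr=0xff blk=63 s=7: MISS | VC []
  [1] addr=0xfd blk=63 s=7: L1-HIT | VC []
  [2] addr=0x9c blk=39 s=7: MISS | VC [63]
  [3] addr=0xfd blk=63 s=7: VC-HIT | VC [39]
  [4] addr=0xf6 blk=61 s=5: MISS | VC [39]
  [5] addr=0x80 blk=32 s=0: MISS | VC [39]
  [6] addr=0x9f blk=39 s=7: VC-HIT | VC [63]
  [7] addr=0x81 blk=32 s=0: L1-HIT | VC [63]
  [8] addr=0x4e blk=19 s=3: MISS | VC [63]
  [9] addr=0x22 blk=8 s=0: MISS | VC [63, 32]

VC = [63, 32]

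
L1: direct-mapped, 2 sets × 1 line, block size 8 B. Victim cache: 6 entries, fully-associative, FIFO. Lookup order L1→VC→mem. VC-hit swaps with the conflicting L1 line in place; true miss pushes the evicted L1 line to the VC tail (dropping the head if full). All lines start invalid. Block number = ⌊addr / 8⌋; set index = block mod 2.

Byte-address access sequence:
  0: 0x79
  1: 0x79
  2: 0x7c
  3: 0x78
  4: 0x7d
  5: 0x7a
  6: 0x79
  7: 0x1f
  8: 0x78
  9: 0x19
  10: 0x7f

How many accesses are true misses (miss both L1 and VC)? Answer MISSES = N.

0: 0x79 (blk 15, set 1) → MISS  vc=[]
1: 0x79 (blk 15, set 1) → L1-HIT  vc=[]
2: 0x7c (blk 15, set 1) → L1-HIT  vc=[]
3: 0x78 (blk 15, set 1) → L1-HIT  vc=[]
4: 0x7d (blk 15, set 1) → L1-HIT  vc=[]
5: 0x7a (blk 15, set 1) → L1-HIT  vc=[]
6: 0x79 (blk 15, set 1) → L1-HIT  vc=[]
7: 0x1f (blk 3, set 1) → MISS  vc=[15]
8: 0x78 (blk 15, set 1) → VC-HIT  vc=[3]
9: 0x19 (blk 3, set 1) → VC-HIT  vc=[15]
10: 0x7f (blk 15, set 1) → VC-HIT  vc=[3]

MISSES = 2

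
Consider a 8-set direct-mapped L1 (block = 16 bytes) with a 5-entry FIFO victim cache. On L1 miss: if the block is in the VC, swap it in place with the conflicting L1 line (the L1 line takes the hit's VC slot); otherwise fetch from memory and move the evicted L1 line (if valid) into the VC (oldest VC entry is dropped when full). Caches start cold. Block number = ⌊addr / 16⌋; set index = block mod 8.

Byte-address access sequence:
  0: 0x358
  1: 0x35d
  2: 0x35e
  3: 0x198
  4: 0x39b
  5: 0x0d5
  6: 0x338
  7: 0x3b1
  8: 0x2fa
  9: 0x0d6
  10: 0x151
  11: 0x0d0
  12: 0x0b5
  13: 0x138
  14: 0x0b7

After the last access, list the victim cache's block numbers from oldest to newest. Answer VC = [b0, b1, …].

  [0] addr=0x358 blk=53 s=5: MISS | VC []
  [1] addr=0x35d blk=53 s=5: L1-HIT | VC []
  [2] addr=0x35e blk=53 s=5: L1-HIT | VC []
  [3] addr=0x198 blk=25 s=1: MISS | VC []
  [4] addr=0x39b blk=57 s=1: MISS | VC [25]
  [5] addr=0xd5 blk=13 s=5: MISS | VC [25, 53]
  [6] addr=0x338 blk=51 s=3: MISS | VC [25, 53]
  [7] addr=0x3b1 blk=59 s=3: MISS | VC [25, 53, 51]
  [8] addr=0x2fa blk=47 s=7: MISS | VC [25, 53, 51]
  [9] addr=0xd6 blk=13 s=5: L1-HIT | VC [25, 53, 51]
  [10] addr=0x151 blk=21 s=5: MISS | VC [25, 53, 51, 13]
  [11] addr=0xd0 blk=13 s=5: VC-HIT | VC [25, 53, 51, 21]
  [12] addr=0xb5 blk=11 s=3: MISS | VC [25, 53, 51, 21, 59]
  [13] addr=0x138 blk=19 s=3: MISS | VC [53, 51, 21, 59, 11]
  [14] addr=0xb7 blk=11 s=3: VC-HIT | VC [53, 51, 21, 59, 19]

VC = [53, 51, 21, 59, 19]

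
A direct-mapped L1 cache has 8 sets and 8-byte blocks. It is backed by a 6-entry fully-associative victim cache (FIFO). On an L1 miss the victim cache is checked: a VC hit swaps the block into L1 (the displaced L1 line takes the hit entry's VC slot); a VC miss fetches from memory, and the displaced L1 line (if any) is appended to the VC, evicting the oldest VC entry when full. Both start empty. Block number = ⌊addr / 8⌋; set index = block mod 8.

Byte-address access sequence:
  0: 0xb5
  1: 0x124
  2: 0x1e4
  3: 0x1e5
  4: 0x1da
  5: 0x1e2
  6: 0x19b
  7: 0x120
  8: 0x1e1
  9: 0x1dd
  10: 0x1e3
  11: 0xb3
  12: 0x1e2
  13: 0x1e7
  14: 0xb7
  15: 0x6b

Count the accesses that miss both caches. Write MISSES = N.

MISSES = 6

  [0] addr=0xb5 blk=22 s=6: MISS | VC []
  [1] addr=0x124 blk=36 s=4: MISS | VC []
  [2] addr=0x1e4 blk=60 s=4: MISS | VC [36]
  [3] addr=0x1e5 blk=60 s=4: L1-HIT | VC [36]
  [4] addr=0x1da blk=59 s=3: MISS | VC [36]
  [5] addr=0x1e2 blk=60 s=4: L1-HIT | VC [36]
  [6] addr=0x19b blk=51 s=3: MISS | VC [36, 59]
  [7] addr=0x120 blk=36 s=4: VC-HIT | VC [60, 59]
  [8] addr=0x1e1 blk=60 s=4: VC-HIT | VC [36, 59]
  [9] addr=0x1dd blk=59 s=3: VC-HIT | VC [36, 51]
  [10] addr=0x1e3 blk=60 s=4: L1-HIT | VC [36, 51]
  [11] addr=0xb3 blk=22 s=6: L1-HIT | VC [36, 51]
  [12] addr=0x1e2 blk=60 s=4: L1-HIT | VC [36, 51]
  [13] addr=0x1e7 blk=60 s=4: L1-HIT | VC [36, 51]
  [14] addr=0xb7 blk=22 s=6: L1-HIT | VC [36, 51]
  [15] addr=0x6b blk=13 s=5: MISS | VC [36, 51]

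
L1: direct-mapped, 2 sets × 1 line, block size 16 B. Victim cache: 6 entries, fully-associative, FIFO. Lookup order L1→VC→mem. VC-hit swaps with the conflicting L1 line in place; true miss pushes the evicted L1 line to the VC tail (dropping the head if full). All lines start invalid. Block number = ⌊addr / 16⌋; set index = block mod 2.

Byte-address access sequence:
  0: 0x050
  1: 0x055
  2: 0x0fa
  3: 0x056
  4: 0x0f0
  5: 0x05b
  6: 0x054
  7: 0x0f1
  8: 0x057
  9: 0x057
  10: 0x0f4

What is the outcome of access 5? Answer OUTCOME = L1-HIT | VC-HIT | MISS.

OUTCOME = VC-HIT

  [0] addr=0x50 blk=5 s=1: MISS | VC []
  [1] addr=0x55 blk=5 s=1: L1-HIT | VC []
  [2] addr=0xfa blk=15 s=1: MISS | VC [5]
  [3] addr=0x56 blk=5 s=1: VC-HIT | VC [15]
  [4] addr=0xf0 blk=15 s=1: VC-HIT | VC [5]
  [5] addr=0x5b blk=5 s=1: VC-HIT | VC [15]
  [6] addr=0x54 blk=5 s=1: L1-HIT | VC [15]
  [7] addr=0xf1 blk=15 s=1: VC-HIT | VC [5]
  [8] addr=0x57 blk=5 s=1: VC-HIT | VC [15]
  [9] addr=0x57 blk=5 s=1: L1-HIT | VC [15]
  [10] addr=0xf4 blk=15 s=1: VC-HIT | VC [5]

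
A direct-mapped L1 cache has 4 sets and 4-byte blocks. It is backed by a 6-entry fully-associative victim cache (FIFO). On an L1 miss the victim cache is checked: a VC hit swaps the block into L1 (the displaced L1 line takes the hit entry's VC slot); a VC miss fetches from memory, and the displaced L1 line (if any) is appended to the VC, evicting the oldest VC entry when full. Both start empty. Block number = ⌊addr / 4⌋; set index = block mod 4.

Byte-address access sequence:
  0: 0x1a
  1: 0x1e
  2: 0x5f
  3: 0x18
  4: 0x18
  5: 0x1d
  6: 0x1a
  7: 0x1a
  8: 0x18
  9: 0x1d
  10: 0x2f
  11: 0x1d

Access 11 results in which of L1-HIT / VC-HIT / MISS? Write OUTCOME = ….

OUTCOME = VC-HIT

#0 0x1a→b6/s2 MISS; vc=[]
#1 0x1e→b7/s3 MISS; vc=[]
#2 0x5f→b23/s3 MISS; vc=[7]
#3 0x18→b6/s2 L1-HIT; vc=[7]
#4 0x18→b6/s2 L1-HIT; vc=[7]
#5 0x1d→b7/s3 VC-HIT; vc=[23]
#6 0x1a→b6/s2 L1-HIT; vc=[23]
#7 0x1a→b6/s2 L1-HIT; vc=[23]
#8 0x18→b6/s2 L1-HIT; vc=[23]
#9 0x1d→b7/s3 L1-HIT; vc=[23]
#10 0x2f→b11/s3 MISS; vc=[23,7]
#11 0x1d→b7/s3 VC-HIT; vc=[23,11]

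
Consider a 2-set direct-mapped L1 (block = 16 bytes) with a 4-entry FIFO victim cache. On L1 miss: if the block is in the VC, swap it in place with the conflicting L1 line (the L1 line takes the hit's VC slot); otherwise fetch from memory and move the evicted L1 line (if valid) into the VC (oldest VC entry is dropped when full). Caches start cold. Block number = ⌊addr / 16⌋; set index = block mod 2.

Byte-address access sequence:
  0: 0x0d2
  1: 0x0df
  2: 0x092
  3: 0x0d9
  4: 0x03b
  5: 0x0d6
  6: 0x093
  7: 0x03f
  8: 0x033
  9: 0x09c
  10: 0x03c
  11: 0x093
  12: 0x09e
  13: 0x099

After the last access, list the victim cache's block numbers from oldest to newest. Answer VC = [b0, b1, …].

VC = [13, 3]

  [0] addr=0xd2 blk=13 s=1: MISS | VC []
  [1] addr=0xdf blk=13 s=1: L1-HIT | VC []
  [2] addr=0x92 blk=9 s=1: MISS | VC [13]
  [3] addr=0xd9 blk=13 s=1: VC-HIT | VC [9]
  [4] addr=0x3b blk=3 s=1: MISS | VC [9, 13]
  [5] addr=0xd6 blk=13 s=1: VC-HIT | VC [9, 3]
  [6] addr=0x93 blk=9 s=1: VC-HIT | VC [13, 3]
  [7] addr=0x3f blk=3 s=1: VC-HIT | VC [13, 9]
  [8] addr=0x33 blk=3 s=1: L1-HIT | VC [13, 9]
  [9] addr=0x9c blk=9 s=1: VC-HIT | VC [13, 3]
  [10] addr=0x3c blk=3 s=1: VC-HIT | VC [13, 9]
  [11] addr=0x93 blk=9 s=1: VC-HIT | VC [13, 3]
  [12] addr=0x9e blk=9 s=1: L1-HIT | VC [13, 3]
  [13] addr=0x99 blk=9 s=1: L1-HIT | VC [13, 3]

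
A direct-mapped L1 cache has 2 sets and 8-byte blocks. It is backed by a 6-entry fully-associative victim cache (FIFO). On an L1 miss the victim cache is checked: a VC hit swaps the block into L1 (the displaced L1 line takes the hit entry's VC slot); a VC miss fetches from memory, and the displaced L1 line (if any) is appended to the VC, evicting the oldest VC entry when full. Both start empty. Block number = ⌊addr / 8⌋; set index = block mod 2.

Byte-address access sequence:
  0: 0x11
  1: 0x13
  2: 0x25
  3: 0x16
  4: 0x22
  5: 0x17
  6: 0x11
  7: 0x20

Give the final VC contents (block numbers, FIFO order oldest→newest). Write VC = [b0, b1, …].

VC = [2]

0: 0x11 (blk 2, set 0) → MISS  vc=[]
1: 0x13 (blk 2, set 0) → L1-HIT  vc=[]
2: 0x25 (blk 4, set 0) → MISS  vc=[2]
3: 0x16 (blk 2, set 0) → VC-HIT  vc=[4]
4: 0x22 (blk 4, set 0) → VC-HIT  vc=[2]
5: 0x17 (blk 2, set 0) → VC-HIT  vc=[4]
6: 0x11 (blk 2, set 0) → L1-HIT  vc=[4]
7: 0x20 (blk 4, set 0) → VC-HIT  vc=[2]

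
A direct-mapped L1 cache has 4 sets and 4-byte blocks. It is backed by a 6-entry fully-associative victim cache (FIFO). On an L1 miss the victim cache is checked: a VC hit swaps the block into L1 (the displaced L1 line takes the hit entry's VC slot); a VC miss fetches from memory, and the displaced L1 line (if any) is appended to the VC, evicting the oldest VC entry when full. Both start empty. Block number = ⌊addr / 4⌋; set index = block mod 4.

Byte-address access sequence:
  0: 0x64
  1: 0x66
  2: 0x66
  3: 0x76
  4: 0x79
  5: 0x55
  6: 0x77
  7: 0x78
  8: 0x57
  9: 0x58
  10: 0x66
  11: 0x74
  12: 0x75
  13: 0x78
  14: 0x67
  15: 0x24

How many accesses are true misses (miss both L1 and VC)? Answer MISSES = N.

MISSES = 6

  [0] addr=0x64 blk=25 s=1: MISS | VC []
  [1] addr=0x66 blk=25 s=1: L1-HIT | VC []
  [2] addr=0x66 blk=25 s=1: L1-HIT | VC []
  [3] addr=0x76 blk=29 s=1: MISS | VC [25]
  [4] addr=0x79 blk=30 s=2: MISS | VC [25]
  [5] addr=0x55 blk=21 s=1: MISS | VC [25, 29]
  [6] addr=0x77 blk=29 s=1: VC-HIT | VC [25, 21]
  [7] addr=0x78 blk=30 s=2: L1-HIT | VC [25, 21]
  [8] addr=0x57 blk=21 s=1: VC-HIT | VC [25, 29]
  [9] addr=0x58 blk=22 s=2: MISS | VC [25, 29, 30]
  [10] addr=0x66 blk=25 s=1: VC-HIT | VC [21, 29, 30]
  [11] addr=0x74 blk=29 s=1: VC-HIT | VC [21, 25, 30]
  [12] addr=0x75 blk=29 s=1: L1-HIT | VC [21, 25, 30]
  [13] addr=0x78 blk=30 s=2: VC-HIT | VC [21, 25, 22]
  [14] addr=0x67 blk=25 s=1: VC-HIT | VC [21, 29, 22]
  [15] addr=0x24 blk=9 s=1: MISS | VC [21, 29, 22, 25]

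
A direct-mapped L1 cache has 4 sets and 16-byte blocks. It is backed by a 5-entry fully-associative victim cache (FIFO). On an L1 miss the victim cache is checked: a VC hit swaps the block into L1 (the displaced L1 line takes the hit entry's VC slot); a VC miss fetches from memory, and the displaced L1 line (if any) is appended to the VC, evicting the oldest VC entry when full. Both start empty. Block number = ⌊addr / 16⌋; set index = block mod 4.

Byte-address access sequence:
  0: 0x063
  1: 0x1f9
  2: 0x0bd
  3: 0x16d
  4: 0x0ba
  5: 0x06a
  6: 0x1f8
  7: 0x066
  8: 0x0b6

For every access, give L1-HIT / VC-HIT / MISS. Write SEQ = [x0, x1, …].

SEQ = [MISS, MISS, MISS, MISS, L1-HIT, VC-HIT, VC-HIT, L1-HIT, VC-HIT]

0: 0x63 (blk 6, set 2) → MISS  vc=[]
1: 0x1f9 (blk 31, set 3) → MISS  vc=[]
2: 0xbd (blk 11, set 3) → MISS  vc=[31]
3: 0x16d (blk 22, set 2) → MISS  vc=[31, 6]
4: 0xba (blk 11, set 3) → L1-HIT  vc=[31, 6]
5: 0x6a (blk 6, set 2) → VC-HIT  vc=[31, 22]
6: 0x1f8 (blk 31, set 3) → VC-HIT  vc=[11, 22]
7: 0x66 (blk 6, set 2) → L1-HIT  vc=[11, 22]
8: 0xb6 (blk 11, set 3) → VC-HIT  vc=[31, 22]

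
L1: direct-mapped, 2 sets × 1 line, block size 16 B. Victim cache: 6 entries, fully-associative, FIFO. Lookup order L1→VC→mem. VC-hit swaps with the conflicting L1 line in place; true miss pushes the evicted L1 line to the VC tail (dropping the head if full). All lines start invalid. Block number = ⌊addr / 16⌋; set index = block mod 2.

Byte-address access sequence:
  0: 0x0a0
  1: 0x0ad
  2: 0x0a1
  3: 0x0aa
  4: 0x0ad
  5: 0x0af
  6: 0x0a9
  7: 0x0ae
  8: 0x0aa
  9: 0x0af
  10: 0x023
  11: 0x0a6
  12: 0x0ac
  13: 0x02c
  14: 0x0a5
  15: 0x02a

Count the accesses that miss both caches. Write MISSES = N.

MISSES = 2

  [0] addr=0xa0 blk=10 s=0: MISS | VC []
  [1] addr=0xad blk=10 s=0: L1-HIT | VC []
  [2] addr=0xa1 blk=10 s=0: L1-HIT | VC []
  [3] addr=0xaa blk=10 s=0: L1-HIT | VC []
  [4] addr=0xad blk=10 s=0: L1-HIT | VC []
  [5] addr=0xaf blk=10 s=0: L1-HIT | VC []
  [6] addr=0xa9 blk=10 s=0: L1-HIT | VC []
  [7] addr=0xae blk=10 s=0: L1-HIT | VC []
  [8] addr=0xaa blk=10 s=0: L1-HIT | VC []
  [9] addr=0xaf blk=10 s=0: L1-HIT | VC []
  [10] addr=0x23 blk=2 s=0: MISS | VC [10]
  [11] addr=0xa6 blk=10 s=0: VC-HIT | VC [2]
  [12] addr=0xac blk=10 s=0: L1-HIT | VC [2]
  [13] addr=0x2c blk=2 s=0: VC-HIT | VC [10]
  [14] addr=0xa5 blk=10 s=0: VC-HIT | VC [2]
  [15] addr=0x2a blk=2 s=0: VC-HIT | VC [10]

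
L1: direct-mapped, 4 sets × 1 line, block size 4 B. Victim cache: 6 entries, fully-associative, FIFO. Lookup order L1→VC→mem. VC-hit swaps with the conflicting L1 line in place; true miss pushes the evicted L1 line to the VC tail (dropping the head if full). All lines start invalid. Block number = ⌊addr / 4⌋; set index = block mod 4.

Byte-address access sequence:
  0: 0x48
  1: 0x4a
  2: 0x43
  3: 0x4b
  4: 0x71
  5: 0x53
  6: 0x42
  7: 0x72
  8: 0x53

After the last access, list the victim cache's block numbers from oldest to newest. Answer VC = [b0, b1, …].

  [0] addr=0x48 blk=18 s=2: MISS | VC []
  [1] addr=0x4a blk=18 s=2: L1-HIT | VC []
  [2] addr=0x43 blk=16 s=0: MISS | VC []
  [3] addr=0x4b blk=18 s=2: L1-HIT | VC []
  [4] addr=0x71 blk=28 s=0: MISS | VC [16]
  [5] addr=0x53 blk=20 s=0: MISS | VC [16, 28]
  [6] addr=0x42 blk=16 s=0: VC-HIT | VC [20, 28]
  [7] addr=0x72 blk=28 s=0: VC-HIT | VC [20, 16]
  [8] addr=0x53 blk=20 s=0: VC-HIT | VC [28, 16]

VC = [28, 16]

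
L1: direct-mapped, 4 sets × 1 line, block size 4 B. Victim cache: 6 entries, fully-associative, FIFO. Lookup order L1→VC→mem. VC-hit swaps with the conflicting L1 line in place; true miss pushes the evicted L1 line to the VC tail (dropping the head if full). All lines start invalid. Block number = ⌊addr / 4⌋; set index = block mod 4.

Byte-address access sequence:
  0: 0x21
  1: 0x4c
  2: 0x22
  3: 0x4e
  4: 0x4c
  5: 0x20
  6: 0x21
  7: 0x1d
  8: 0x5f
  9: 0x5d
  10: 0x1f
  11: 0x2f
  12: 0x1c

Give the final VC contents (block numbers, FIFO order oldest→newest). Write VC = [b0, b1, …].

VC = [19, 23, 11]

  [0] addr=0x21 blk=8 s=0: MISS | VC []
  [1] addr=0x4c blk=19 s=3: MISS | VC []
  [2] addr=0x22 blk=8 s=0: L1-HIT | VC []
  [3] addr=0x4e blk=19 s=3: L1-HIT | VC []
  [4] addr=0x4c blk=19 s=3: L1-HIT | VC []
  [5] addr=0x20 blk=8 s=0: L1-HIT | VC []
  [6] addr=0x21 blk=8 s=0: L1-HIT | VC []
  [7] addr=0x1d blk=7 s=3: MISS | VC [19]
  [8] addr=0x5f blk=23 s=3: MISS | VC [19, 7]
  [9] addr=0x5d blk=23 s=3: L1-HIT | VC [19, 7]
  [10] addr=0x1f blk=7 s=3: VC-HIT | VC [19, 23]
  [11] addr=0x2f blk=11 s=3: MISS | VC [19, 23, 7]
  [12] addr=0x1c blk=7 s=3: VC-HIT | VC [19, 23, 11]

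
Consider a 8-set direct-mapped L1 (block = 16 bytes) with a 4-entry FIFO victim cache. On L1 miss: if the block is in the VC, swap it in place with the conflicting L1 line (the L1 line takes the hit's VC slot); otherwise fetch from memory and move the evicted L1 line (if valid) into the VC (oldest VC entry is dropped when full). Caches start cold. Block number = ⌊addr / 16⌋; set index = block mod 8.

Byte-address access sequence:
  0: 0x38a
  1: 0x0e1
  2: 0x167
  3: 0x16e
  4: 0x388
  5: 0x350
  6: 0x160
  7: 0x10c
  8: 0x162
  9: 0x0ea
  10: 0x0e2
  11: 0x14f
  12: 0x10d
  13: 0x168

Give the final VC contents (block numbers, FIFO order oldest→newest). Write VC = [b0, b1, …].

  [0] addr=0x38a blk=56 s=0: MISS | VC []
  [1] addr=0xe1 blk=14 s=6: MISS | VC []
  [2] addr=0x167 blk=22 s=6: MISS | VC [14]
  [3] addr=0x16e blk=22 s=6: L1-HIT | VC [14]
  [4] addr=0x388 blk=56 s=0: L1-HIT | VC [14]
  [5] addr=0x350 blk=53 s=5: MISS | VC [14]
  [6] addr=0x160 blk=22 s=6: L1-HIT | VC [14]
  [7] addr=0x10c blk=16 s=0: MISS | VC [14, 56]
  [8] addr=0x162 blk=22 s=6: L1-HIT | VC [14, 56]
  [9] addr=0xea blk=14 s=6: VC-HIT | VC [22, 56]
  [10] addr=0xe2 blk=14 s=6: L1-HIT | VC [22, 56]
  [11] addr=0x14f blk=20 s=4: MISS | VC [22, 56]
  [12] addr=0x10d blk=16 s=0: L1-HIT | VC [22, 56]
  [13] addr=0x168 blk=22 s=6: VC-HIT | VC [14, 56]

VC = [14, 56]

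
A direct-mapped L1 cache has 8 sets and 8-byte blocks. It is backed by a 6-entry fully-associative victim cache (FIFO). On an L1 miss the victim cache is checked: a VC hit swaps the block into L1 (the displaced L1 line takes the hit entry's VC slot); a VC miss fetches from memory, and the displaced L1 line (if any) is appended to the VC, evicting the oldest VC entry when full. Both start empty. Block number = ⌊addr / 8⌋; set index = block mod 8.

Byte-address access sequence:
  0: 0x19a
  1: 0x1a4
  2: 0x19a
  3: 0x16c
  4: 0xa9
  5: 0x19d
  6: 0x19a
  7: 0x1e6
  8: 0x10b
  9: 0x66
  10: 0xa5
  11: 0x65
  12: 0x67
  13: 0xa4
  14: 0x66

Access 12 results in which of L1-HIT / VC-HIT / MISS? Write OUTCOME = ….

OUTCOME = L1-HIT

0: 0x19a (blk 51, set 3) → MISS  vc=[]
1: 0x1a4 (blk 52, set 4) → MISS  vc=[]
2: 0x19a (blk 51, set 3) → L1-HIT  vc=[]
3: 0x16c (blk 45, set 5) → MISS  vc=[]
4: 0xa9 (blk 21, set 5) → MISS  vc=[45]
5: 0x19d (blk 51, set 3) → L1-HIT  vc=[45]
6: 0x19a (blk 51, set 3) → L1-HIT  vc=[45]
7: 0x1e6 (blk 60, set 4) → MISS  vc=[45, 52]
8: 0x10b (blk 33, set 1) → MISS  vc=[45, 52]
9: 0x66 (blk 12, set 4) → MISS  vc=[45, 52, 60]
10: 0xa5 (blk 20, set 4) → MISS  vc=[45, 52, 60, 12]
11: 0x65 (blk 12, set 4) → VC-HIT  vc=[45, 52, 60, 20]
12: 0x67 (blk 12, set 4) → L1-HIT  vc=[45, 52, 60, 20]
13: 0xa4 (blk 20, set 4) → VC-HIT  vc=[45, 52, 60, 12]
14: 0x66 (blk 12, set 4) → VC-HIT  vc=[45, 52, 60, 20]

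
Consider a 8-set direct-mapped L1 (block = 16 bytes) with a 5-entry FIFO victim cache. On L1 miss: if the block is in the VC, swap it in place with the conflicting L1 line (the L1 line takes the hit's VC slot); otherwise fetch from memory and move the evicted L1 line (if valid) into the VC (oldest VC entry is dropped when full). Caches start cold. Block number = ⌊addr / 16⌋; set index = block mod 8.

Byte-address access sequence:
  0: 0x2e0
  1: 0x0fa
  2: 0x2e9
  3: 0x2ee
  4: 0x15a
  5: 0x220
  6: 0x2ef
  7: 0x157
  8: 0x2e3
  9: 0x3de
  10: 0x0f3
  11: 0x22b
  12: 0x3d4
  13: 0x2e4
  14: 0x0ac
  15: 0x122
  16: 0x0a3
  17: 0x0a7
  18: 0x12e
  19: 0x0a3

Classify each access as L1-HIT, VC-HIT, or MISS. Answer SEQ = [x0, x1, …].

SEQ = [MISS, MISS, L1-HIT, L1-HIT, MISS, MISS, L1-HIT, L1-HIT, L1-HIT, MISS, L1-HIT, L1-HIT, L1-HIT, L1-HIT, MISS, MISS, VC-HIT, L1-HIT, VC-HIT, VC-HIT]

0: 0x2e0 (blk 46, set 6) → MISS  vc=[]
1: 0xfa (blk 15, set 7) → MISS  vc=[]
2: 0x2e9 (blk 46, set 6) → L1-HIT  vc=[]
3: 0x2ee (blk 46, set 6) → L1-HIT  vc=[]
4: 0x15a (blk 21, set 5) → MISS  vc=[]
5: 0x220 (blk 34, set 2) → MISS  vc=[]
6: 0x2ef (blk 46, set 6) → L1-HIT  vc=[]
7: 0x157 (blk 21, set 5) → L1-HIT  vc=[]
8: 0x2e3 (blk 46, set 6) → L1-HIT  vc=[]
9: 0x3de (blk 61, set 5) → MISS  vc=[21]
10: 0xf3 (blk 15, set 7) → L1-HIT  vc=[21]
11: 0x22b (blk 34, set 2) → L1-HIT  vc=[21]
12: 0x3d4 (blk 61, set 5) → L1-HIT  vc=[21]
13: 0x2e4 (blk 46, set 6) → L1-HIT  vc=[21]
14: 0xac (blk 10, set 2) → MISS  vc=[21, 34]
15: 0x122 (blk 18, set 2) → MISS  vc=[21, 34, 10]
16: 0xa3 (blk 10, set 2) → VC-HIT  vc=[21, 34, 18]
17: 0xa7 (blk 10, set 2) → L1-HIT  vc=[21, 34, 18]
18: 0x12e (blk 18, set 2) → VC-HIT  vc=[21, 34, 10]
19: 0xa3 (blk 10, set 2) → VC-HIT  vc=[21, 34, 18]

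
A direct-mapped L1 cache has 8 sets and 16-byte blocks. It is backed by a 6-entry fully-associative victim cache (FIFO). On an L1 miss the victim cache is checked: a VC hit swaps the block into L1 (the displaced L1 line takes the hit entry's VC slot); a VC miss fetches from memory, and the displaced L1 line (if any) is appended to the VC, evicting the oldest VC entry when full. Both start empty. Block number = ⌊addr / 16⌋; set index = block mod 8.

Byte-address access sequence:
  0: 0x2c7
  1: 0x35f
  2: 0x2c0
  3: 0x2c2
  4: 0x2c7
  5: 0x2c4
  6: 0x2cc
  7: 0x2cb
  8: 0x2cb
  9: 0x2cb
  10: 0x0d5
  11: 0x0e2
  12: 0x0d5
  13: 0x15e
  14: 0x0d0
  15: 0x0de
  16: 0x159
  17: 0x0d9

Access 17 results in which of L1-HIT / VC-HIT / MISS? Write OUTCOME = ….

OUTCOME = VC-HIT

#0 0x2c7→b44/s4 MISS; vc=[]
#1 0x35f→b53/s5 MISS; vc=[]
#2 0x2c0→b44/s4 L1-HIT; vc=[]
#3 0x2c2→b44/s4 L1-HIT; vc=[]
#4 0x2c7→b44/s4 L1-HIT; vc=[]
#5 0x2c4→b44/s4 L1-HIT; vc=[]
#6 0x2cc→b44/s4 L1-HIT; vc=[]
#7 0x2cb→b44/s4 L1-HIT; vc=[]
#8 0x2cb→b44/s4 L1-HIT; vc=[]
#9 0x2cb→b44/s4 L1-HIT; vc=[]
#10 0xd5→b13/s5 MISS; vc=[53]
#11 0xe2→b14/s6 MISS; vc=[53]
#12 0xd5→b13/s5 L1-HIT; vc=[53]
#13 0x15e→b21/s5 MISS; vc=[53,13]
#14 0xd0→b13/s5 VC-HIT; vc=[53,21]
#15 0xde→b13/s5 L1-HIT; vc=[53,21]
#16 0x159→b21/s5 VC-HIT; vc=[53,13]
#17 0xd9→b13/s5 VC-HIT; vc=[53,21]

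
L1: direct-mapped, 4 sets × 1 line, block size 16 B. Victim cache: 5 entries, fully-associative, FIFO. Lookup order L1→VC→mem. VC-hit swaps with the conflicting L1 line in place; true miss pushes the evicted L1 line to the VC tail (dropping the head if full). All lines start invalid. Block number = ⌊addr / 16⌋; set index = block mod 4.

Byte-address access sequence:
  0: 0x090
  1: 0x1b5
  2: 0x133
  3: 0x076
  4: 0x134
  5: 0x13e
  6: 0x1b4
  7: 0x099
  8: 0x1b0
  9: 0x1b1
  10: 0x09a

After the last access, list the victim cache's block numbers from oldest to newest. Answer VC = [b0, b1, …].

#0 0x90→b9/s1 MISS; vc=[]
#1 0x1b5→b27/s3 MISS; vc=[]
#2 0x133→b19/s3 MISS; vc=[27]
#3 0x76→b7/s3 MISS; vc=[27,19]
#4 0x134→b19/s3 VC-HIT; vc=[27,7]
#5 0x13e→b19/s3 L1-HIT; vc=[27,7]
#6 0x1b4→b27/s3 VC-HIT; vc=[19,7]
#7 0x99→b9/s1 L1-HIT; vc=[19,7]
#8 0x1b0→b27/s3 L1-HIT; vc=[19,7]
#9 0x1b1→b27/s3 L1-HIT; vc=[19,7]
#10 0x9a→b9/s1 L1-HIT; vc=[19,7]

VC = [19, 7]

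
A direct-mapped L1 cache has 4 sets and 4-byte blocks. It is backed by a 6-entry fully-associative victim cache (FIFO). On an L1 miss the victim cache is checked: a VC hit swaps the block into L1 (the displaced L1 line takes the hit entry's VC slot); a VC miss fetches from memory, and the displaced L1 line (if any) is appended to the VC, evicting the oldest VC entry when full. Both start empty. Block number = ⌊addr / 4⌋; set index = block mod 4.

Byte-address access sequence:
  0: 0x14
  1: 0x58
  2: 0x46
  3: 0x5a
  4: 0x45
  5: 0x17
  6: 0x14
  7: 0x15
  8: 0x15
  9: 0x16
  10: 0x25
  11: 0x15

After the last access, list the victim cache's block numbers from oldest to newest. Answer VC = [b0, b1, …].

VC = [17, 9]

  [0] addr=0x14 blk=5 s=1: MISS | VC []
  [1] addr=0x58 blk=22 s=2: MISS | VC []
  [2] addr=0x46 blk=17 s=1: MISS | VC [5]
  [3] addr=0x5a blk=22 s=2: L1-HIT | VC [5]
  [4] addr=0x45 blk=17 s=1: L1-HIT | VC [5]
  [5] addr=0x17 blk=5 s=1: VC-HIT | VC [17]
  [6] addr=0x14 blk=5 s=1: L1-HIT | VC [17]
  [7] addr=0x15 blk=5 s=1: L1-HIT | VC [17]
  [8] addr=0x15 blk=5 s=1: L1-HIT | VC [17]
  [9] addr=0x16 blk=5 s=1: L1-HIT | VC [17]
  [10] addr=0x25 blk=9 s=1: MISS | VC [17, 5]
  [11] addr=0x15 blk=5 s=1: VC-HIT | VC [17, 9]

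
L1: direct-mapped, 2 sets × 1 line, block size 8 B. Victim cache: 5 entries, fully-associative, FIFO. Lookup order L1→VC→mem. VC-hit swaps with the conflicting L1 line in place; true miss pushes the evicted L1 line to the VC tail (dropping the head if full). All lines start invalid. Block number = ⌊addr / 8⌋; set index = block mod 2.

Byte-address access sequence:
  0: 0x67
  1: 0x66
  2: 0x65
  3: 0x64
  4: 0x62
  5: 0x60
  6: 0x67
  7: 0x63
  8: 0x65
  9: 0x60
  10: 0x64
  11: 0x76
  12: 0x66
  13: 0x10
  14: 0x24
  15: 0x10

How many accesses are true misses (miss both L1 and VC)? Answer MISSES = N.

  [0] addr=0x67 blk=12 s=0: MISS | VC []
  [1] addr=0x66 blk=12 s=0: L1-HIT | VC []
  [2] addr=0x65 blk=12 s=0: L1-HIT | VC []
  [3] addr=0x64 blk=12 s=0: L1-HIT | VC []
  [4] addr=0x62 blk=12 s=0: L1-HIT | VC []
  [5] addr=0x60 blk=12 s=0: L1-HIT | VC []
  [6] addr=0x67 blk=12 s=0: L1-HIT | VC []
  [7] addr=0x63 blk=12 s=0: L1-HIT | VC []
  [8] addr=0x65 blk=12 s=0: L1-HIT | VC []
  [9] addr=0x60 blk=12 s=0: L1-HIT | VC []
  [10] addr=0x64 blk=12 s=0: L1-HIT | VC []
  [11] addr=0x76 blk=14 s=0: MISS | VC [12]
  [12] addr=0x66 blk=12 s=0: VC-HIT | VC [14]
  [13] addr=0x10 blk=2 s=0: MISS | VC [14, 12]
  [14] addr=0x24 blk=4 s=0: MISS | VC [14, 12, 2]
  [15] addr=0x10 blk=2 s=0: VC-HIT | VC [14, 12, 4]

MISSES = 4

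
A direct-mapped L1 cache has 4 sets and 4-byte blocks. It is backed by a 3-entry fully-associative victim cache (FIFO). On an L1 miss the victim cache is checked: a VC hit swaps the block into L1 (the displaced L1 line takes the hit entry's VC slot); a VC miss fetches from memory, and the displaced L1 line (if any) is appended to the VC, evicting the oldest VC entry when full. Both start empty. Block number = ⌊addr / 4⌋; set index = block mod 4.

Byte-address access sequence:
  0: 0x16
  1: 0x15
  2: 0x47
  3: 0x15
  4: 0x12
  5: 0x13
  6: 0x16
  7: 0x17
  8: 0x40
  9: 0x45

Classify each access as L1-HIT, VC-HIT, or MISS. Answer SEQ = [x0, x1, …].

SEQ = [MISS, L1-HIT, MISS, VC-HIT, MISS, L1-HIT, L1-HIT, L1-HIT, MISS, VC-HIT]

0: 0x16 (blk 5, set 1) → MISS  vc=[]
1: 0x15 (blk 5, set 1) → L1-HIT  vc=[]
2: 0x47 (blk 17, set 1) → MISS  vc=[5]
3: 0x15 (blk 5, set 1) → VC-HIT  vc=[17]
4: 0x12 (blk 4, set 0) → MISS  vc=[17]
5: 0x13 (blk 4, set 0) → L1-HIT  vc=[17]
6: 0x16 (blk 5, set 1) → L1-HIT  vc=[17]
7: 0x17 (blk 5, set 1) → L1-HIT  vc=[17]
8: 0x40 (blk 16, set 0) → MISS  vc=[17, 4]
9: 0x45 (blk 17, set 1) → VC-HIT  vc=[5, 4]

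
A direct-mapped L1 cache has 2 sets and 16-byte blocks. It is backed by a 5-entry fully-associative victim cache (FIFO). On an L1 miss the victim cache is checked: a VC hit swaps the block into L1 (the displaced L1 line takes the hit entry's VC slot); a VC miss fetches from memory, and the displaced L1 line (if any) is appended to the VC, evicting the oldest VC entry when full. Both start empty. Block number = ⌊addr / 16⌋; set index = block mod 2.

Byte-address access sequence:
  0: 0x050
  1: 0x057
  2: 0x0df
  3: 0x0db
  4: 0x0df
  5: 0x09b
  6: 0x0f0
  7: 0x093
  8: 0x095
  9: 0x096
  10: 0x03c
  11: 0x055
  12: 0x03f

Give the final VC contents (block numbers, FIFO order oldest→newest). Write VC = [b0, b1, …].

0: 0x50 (blk 5, set 1) → MISS  vc=[]
1: 0x57 (blk 5, set 1) → L1-HIT  vc=[]
2: 0xdf (blk 13, set 1) → MISS  vc=[5]
3: 0xdb (blk 13, set 1) → L1-HIT  vc=[5]
4: 0xdf (blk 13, set 1) → L1-HIT  vc=[5]
5: 0x9b (blk 9, set 1) → MISS  vc=[5, 13]
6: 0xf0 (blk 15, set 1) → MISS  vc=[5, 13, 9]
7: 0x93 (blk 9, set 1) → VC-HIT  vc=[5, 13, 15]
8: 0x95 (blk 9, set 1) → L1-HIT  vc=[5, 13, 15]
9: 0x96 (blk 9, set 1) → L1-HIT  vc=[5, 13, 15]
10: 0x3c (blk 3, set 1) → MISS  vc=[5, 13, 15, 9]
11: 0x55 (blk 5, set 1) → VC-HIT  vc=[3, 13, 15, 9]
12: 0x3f (blk 3, set 1) → VC-HIT  vc=[5, 13, 15, 9]

VC = [5, 13, 15, 9]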